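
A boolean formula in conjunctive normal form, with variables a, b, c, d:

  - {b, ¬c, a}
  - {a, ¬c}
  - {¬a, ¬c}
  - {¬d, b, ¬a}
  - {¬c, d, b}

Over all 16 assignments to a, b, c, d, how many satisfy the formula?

7

Satisfying assignments:
  a=F b=F c=F d=F
  a=F b=F c=F d=T
  a=F b=T c=F d=F
  a=F b=T c=F d=T
  a=T b=F c=F d=F
  a=T b=T c=F d=F
  a=T b=T c=F d=T
Count: 7.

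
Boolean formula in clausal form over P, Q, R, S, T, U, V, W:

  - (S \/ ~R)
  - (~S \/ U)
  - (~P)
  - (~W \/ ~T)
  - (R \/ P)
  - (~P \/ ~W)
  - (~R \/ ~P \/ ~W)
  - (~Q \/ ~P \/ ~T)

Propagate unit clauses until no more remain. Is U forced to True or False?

True

Unit clause (~P) sets P = False.
(P \/ R): since P = False, the clause reduces to (R). R = True.
In (S \/ ~R), ~R is now false; S must hold, so S = True.
In (~S \/ U), ~S is now false; U must hold, so U = True.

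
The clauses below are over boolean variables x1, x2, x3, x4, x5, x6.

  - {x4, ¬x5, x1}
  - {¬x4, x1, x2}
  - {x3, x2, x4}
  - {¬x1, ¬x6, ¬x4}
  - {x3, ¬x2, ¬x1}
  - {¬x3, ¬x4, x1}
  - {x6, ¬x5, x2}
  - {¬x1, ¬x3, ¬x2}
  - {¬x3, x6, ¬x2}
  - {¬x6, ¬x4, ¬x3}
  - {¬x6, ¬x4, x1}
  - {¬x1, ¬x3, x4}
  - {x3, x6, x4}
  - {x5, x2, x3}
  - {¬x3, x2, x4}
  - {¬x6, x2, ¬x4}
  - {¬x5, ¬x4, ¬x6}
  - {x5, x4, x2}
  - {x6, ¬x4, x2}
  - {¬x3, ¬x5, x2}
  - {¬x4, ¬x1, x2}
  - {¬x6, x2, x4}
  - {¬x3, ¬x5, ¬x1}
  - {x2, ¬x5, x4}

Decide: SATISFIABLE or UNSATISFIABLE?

Branch on x1: take x1 = False.
Set x2 = True and propagate.
Branch on x3: take x3 = True.
  then x4 is forced to False.
  then x5 is forced to False.
  then x6 is forced to True.
So x1=F, x2=T, x3=T, x4=F, x5=F, x6=T is a satisfying assignment.

SATISFIABLE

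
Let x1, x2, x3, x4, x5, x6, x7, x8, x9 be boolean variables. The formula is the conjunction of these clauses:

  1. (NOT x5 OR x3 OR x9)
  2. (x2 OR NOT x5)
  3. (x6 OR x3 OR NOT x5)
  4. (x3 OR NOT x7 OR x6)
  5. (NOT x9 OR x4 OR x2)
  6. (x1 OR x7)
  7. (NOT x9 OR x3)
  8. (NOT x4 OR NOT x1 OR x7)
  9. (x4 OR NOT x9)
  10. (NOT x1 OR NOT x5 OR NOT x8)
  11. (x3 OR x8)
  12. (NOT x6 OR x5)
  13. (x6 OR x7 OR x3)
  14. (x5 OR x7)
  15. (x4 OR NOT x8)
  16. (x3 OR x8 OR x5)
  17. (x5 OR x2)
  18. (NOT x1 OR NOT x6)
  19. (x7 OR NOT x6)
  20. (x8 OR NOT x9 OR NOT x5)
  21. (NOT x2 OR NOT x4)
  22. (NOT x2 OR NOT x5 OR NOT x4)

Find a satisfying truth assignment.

x1=True, x2=True, x3=True, x4=False, x5=True, x6=False, x7=False, x8=False, x9=False

Pure literal: x3 appears only positively; assign x3 = True.
Branch on x1: take x1 = True.
  then x6 is forced to False.
Set x2 = True and propagate.
  then x4 is forced to False.
  then x9 is forced to False.
  then x8 is forced to False.
Set x5 = True and propagate.
x7 is now unconstrained; take x7 = False.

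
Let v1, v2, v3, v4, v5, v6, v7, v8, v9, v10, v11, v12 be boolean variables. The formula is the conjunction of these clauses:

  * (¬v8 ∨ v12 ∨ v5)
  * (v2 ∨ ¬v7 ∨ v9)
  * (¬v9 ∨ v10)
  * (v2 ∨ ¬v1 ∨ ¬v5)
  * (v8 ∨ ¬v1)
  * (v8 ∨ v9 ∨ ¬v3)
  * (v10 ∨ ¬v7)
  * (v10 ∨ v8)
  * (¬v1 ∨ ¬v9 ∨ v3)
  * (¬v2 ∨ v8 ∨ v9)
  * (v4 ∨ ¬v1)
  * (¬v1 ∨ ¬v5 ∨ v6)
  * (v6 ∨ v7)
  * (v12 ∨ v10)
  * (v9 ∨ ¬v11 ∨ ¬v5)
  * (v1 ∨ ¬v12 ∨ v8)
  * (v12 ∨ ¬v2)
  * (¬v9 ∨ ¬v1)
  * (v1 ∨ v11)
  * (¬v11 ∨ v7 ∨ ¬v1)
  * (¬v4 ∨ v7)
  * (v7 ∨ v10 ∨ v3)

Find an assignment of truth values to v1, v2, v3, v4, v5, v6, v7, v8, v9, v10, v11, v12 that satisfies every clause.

v1=F, v2=T, v3=F, v4=F, v5=T, v6=T, v7=F, v8=T, v9=T, v10=T, v11=T, v12=T

Check each clause:
  1. (v12 ∨ v5 ∨ ¬v8) — v12 is true.
  2. (v9 ∨ ¬v7 ∨ v2) — ¬v7 is true.
  3. (¬v9 ∨ v10) — v10 is true.
  4. (¬v5 ∨ v2 ∨ ¬v1) — v2 is true.
  5. (v8 ∨ ¬v1) — v8 is true.
  6. (v8 ∨ ¬v3 ∨ v9) — v8 is true.
  7. (v10 ∨ ¬v7) — ¬v7 is true.
  8. (v10 ∨ v8) — v8 is true.
  9. (v3 ∨ ¬v1 ∨ ¬v9) — ¬v1 is true.
  10. (v9 ∨ v8 ∨ ¬v2) — v8 is true.
  11. (¬v1 ∨ v4) — ¬v1 is true.
  12. (¬v5 ∨ v6 ∨ ¬v1) — v6 is true.
  13. (v7 ∨ v6) — v6 is true.
  14. (v10 ∨ v12) — v10 is true.
  15. (¬v5 ∨ ¬v11 ∨ v9) — v9 is true.
  16. (¬v12 ∨ v1 ∨ v8) — v8 is true.
  17. (¬v2 ∨ v12) — v12 is true.
  18. (¬v1 ∨ ¬v9) — ¬v1 is true.
  19. (v11 ∨ v1) — v11 is true.
  20. (¬v1 ∨ ¬v11 ∨ v7) — ¬v1 is true.
  21. (¬v4 ∨ v7) — ¬v4 is true.
  22. (v7 ∨ v10 ∨ v3) — v10 is true.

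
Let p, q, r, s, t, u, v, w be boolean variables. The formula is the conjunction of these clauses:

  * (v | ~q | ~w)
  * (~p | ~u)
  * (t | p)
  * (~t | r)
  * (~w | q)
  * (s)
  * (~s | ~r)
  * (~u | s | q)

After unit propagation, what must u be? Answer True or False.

(s) stands alone — s = True.
(~s | ~r): since s = True, the clause reduces to (~r). r = False.
From (r | ~t) and r = False: t = False.
In (p | t), t is now false; p must hold, so p = True.
(~p | ~u) with p = True leaves only ~u, so u = False.

False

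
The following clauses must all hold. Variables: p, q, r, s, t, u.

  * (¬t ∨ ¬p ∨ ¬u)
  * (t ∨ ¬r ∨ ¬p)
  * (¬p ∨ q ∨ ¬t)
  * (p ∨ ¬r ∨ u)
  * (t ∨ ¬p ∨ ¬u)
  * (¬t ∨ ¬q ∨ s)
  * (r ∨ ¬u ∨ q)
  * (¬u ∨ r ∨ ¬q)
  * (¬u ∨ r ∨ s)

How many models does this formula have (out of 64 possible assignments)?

Case analysis on u and p:
  u=T, p=T: a clause becomes empty — 0.
  u=T, p=F: 7 of the 16 assignments to (q,r,s,t) work.
  u=F, p=T: 6 of the 16 assignments to (q,r,s,t) work.
  u=F, p=F: 7 of the 16 assignments to (q,r,s,t) work.
Total: 0 + 7 + 6 + 7 = 20.

20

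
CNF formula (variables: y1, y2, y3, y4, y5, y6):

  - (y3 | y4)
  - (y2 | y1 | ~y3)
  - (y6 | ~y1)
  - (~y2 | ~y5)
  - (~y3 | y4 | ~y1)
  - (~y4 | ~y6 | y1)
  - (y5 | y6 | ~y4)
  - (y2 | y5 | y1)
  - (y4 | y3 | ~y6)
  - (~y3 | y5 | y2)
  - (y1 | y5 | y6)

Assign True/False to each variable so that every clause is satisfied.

Branch on y1: take y1 = True.
  then y6 is forced to True.
Set y2 = False and propagate.
Try y3 = True.
  then y4 is forced to True.
  then y5 is forced to True.

y1=T, y2=F, y3=T, y4=T, y5=T, y6=T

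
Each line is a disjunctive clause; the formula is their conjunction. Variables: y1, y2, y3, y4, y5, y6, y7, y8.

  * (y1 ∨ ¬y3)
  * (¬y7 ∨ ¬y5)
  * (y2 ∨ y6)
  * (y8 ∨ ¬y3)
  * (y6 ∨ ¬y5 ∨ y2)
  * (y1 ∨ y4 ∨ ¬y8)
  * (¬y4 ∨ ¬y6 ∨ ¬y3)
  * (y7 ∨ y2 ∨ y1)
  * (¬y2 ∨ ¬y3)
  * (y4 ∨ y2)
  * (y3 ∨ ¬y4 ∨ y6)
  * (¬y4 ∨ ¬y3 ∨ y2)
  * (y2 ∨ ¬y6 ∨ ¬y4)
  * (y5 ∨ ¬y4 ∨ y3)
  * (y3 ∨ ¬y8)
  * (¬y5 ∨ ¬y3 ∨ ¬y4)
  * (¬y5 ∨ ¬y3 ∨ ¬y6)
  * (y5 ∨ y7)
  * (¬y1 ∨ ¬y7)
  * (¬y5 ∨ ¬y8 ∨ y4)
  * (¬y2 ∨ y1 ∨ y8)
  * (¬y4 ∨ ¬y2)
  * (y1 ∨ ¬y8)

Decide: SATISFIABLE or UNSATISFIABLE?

SATISFIABLE

Try y1 = True.
  then y7 is forced to False.
  then y5 is forced to True.
Branch on y2: take y2 = True.
  then y3 is forced to False.
  then y8 is forced to False.
  then y4 is forced to False.
y6 is now unconstrained; take y6 = True.
Every clause has at least one true literal under this assignment.
So y1=T, y2=T, y3=F, y4=F, y5=T, y6=T, y7=F, y8=F is a satisfying assignment.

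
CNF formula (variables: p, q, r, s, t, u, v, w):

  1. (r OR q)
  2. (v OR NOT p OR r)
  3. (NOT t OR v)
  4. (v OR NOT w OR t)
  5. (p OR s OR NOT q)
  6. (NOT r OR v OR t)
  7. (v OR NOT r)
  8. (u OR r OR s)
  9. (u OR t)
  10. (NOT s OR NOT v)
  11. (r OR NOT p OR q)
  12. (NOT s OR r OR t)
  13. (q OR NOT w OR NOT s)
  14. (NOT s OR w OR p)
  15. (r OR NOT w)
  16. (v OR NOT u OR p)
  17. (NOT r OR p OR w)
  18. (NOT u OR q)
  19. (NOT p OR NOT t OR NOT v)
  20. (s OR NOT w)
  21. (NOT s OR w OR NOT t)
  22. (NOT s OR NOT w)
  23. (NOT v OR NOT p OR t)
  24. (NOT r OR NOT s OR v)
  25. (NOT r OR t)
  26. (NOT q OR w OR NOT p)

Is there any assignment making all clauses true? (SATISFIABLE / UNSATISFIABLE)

UNSATISFIABLE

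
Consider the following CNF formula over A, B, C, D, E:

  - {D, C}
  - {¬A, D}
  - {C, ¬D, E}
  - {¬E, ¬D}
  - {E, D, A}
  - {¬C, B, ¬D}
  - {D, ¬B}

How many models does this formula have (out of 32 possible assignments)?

3

The models are:
  A=0 B=0 C=1 D=0 E=1
  A=0 B=1 C=1 D=1 E=0
  A=1 B=1 C=1 D=1 E=0
Count: 3.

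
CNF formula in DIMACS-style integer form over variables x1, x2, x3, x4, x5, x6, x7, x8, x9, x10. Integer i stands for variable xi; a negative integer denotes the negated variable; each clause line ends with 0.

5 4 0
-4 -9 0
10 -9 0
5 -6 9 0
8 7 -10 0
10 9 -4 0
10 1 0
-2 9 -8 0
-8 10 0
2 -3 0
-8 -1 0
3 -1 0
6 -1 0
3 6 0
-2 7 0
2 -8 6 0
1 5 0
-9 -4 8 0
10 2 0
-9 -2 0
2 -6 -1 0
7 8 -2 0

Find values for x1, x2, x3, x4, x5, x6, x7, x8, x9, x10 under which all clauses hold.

x1=False  x2=True  x3=True  x4=False  x5=True  x6=True  x7=True  x8=False  x9=False  x10=True

Check each clause:
  1. (x5 || x4) — x5 is true.
  2. (!x9 || !x4) — !x4 is true.
  3. (!x9 || x10) — x10 is true.
  4. (x9 || x5 || !x6) — x5 is true.
  5. (x8 || x7 || !x10) — x7 is true.
  6. (x10 || !x4 || x9) — x10 is true.
  7. (x1 || x10) — x10 is true.
  8. (!x2 || !x8 || x9) — !x8 is true.
  9. (!x8 || x10) — !x8 is true.
  10. (x2 || !x3) — x2 is true.
  11. (!x1 || !x8) — !x8 is true.
  12. (!x1 || x3) — x3 is true.
  13. (!x1 || x6) — x6 is true.
  14. (x3 || x6) — x3 is true.
  15. (x7 || !x2) — x7 is true.
  16. (x2 || !x8 || x6) — !x8 is true.
  17. (x5 || x1) — x5 is true.
  18. (!x9 || !x4 || x8) — !x4 is true.
  19. (x10 || x2) — x2 is true.
  20. (!x2 || !x9) — !x9 is true.
  21. (!x6 || x2 || !x1) — x2 is true.
  22. (!x2 || x7 || x8) — x7 is true.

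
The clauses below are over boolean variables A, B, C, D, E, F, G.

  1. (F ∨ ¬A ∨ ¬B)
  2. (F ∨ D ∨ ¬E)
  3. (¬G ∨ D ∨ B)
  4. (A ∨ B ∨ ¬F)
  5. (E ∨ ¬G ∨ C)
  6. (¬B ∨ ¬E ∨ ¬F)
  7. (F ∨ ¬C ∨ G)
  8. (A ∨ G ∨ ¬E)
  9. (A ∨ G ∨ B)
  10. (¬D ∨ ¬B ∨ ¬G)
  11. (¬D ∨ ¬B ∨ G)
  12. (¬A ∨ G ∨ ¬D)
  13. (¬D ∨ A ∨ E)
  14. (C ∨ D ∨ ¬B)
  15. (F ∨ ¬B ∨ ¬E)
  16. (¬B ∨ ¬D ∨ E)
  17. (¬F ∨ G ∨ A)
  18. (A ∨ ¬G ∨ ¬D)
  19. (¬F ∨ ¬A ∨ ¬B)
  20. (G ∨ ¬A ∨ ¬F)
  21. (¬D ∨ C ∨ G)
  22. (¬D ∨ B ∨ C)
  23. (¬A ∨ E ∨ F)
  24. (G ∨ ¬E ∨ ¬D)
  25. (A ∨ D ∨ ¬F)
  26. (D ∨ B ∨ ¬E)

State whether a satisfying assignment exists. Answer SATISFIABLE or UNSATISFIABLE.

Branch on A: take A = True.
Branch on B: take B = False.
Set C = True and propagate.
The remaining clauses are satisfied by D = True, E = True, F = False, G = True.
So A=True, B=False, C=True, D=True, E=True, F=False, G=True is a satisfying assignment.

SATISFIABLE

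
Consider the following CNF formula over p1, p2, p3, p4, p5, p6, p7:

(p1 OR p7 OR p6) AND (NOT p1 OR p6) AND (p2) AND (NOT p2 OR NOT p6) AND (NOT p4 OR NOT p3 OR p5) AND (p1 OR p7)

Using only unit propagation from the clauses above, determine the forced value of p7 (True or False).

Unit clause (p2) sets p2 = True.
In (NOT p6 OR NOT p2), NOT p2 is now false; NOT p6 must hold, so p6 = False.
From (p6 OR NOT p1) and p6 = False: p1 = False.
(p7 OR p6 OR p1): since p1 = False, p6 = False, the clause reduces to (p7). p7 = True.

True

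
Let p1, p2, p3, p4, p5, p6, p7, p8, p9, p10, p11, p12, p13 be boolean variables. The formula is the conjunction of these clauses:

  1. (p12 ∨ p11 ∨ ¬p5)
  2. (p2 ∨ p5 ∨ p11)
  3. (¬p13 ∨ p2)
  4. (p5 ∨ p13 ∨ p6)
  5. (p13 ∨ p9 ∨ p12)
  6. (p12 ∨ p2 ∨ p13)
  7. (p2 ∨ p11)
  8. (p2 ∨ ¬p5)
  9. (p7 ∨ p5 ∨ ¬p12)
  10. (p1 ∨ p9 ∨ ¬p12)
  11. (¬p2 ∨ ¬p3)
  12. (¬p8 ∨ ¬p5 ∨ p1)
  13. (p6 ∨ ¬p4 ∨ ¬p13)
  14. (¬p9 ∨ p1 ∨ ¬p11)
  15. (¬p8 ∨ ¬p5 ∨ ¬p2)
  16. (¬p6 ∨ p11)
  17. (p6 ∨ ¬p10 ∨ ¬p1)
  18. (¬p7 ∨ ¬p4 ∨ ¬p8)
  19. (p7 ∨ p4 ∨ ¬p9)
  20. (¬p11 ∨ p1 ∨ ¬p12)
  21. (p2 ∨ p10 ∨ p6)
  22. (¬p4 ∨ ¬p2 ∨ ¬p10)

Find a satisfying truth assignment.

p1=1, p2=1, p3=0, p4=0, p5=1, p6=0, p7=1, p8=0, p9=1, p10=0, p11=1, p12=0, p13=0

Check each clause:
  1. (¬p5 ∨ p11 ∨ p12) — p11 is true.
  2. (p2 ∨ p5 ∨ p11) — p2 is true.
  3. (¬p13 ∨ p2) — p2 is true.
  4. (p5 ∨ p13 ∨ p6) — p5 is true.
  5. (p12 ∨ p13 ∨ p9) — p9 is true.
  6. (p13 ∨ p12 ∨ p2) — p2 is true.
  7. (p2 ∨ p11) — p2 is true.
  8. (¬p5 ∨ p2) — p2 is true.
  9. (p7 ∨ ¬p12 ∨ p5) — ¬p12 is true.
  10. (p9 ∨ ¬p12 ∨ p1) — p1 is true.
  11. (¬p3 ∨ ¬p2) — ¬p3 is true.
  12. (¬p8 ∨ p1 ∨ ¬p5) — ¬p8 is true.
  13. (p6 ∨ ¬p4 ∨ ¬p13) — ¬p13 is true.
  14. (¬p11 ∨ p1 ∨ ¬p9) — p1 is true.
  15. (¬p5 ∨ ¬p2 ∨ ¬p8) — ¬p8 is true.
  16. (¬p6 ∨ p11) — ¬p6 is true.
  17. (p6 ∨ ¬p10 ∨ ¬p1) — ¬p10 is true.
  18. (¬p4 ∨ ¬p7 ∨ ¬p8) — ¬p8 is true.
  19. (¬p9 ∨ p4 ∨ p7) — p7 is true.
  20. (p1 ∨ ¬p11 ∨ ¬p12) — p1 is true.
  21. (p6 ∨ p10 ∨ p2) — p2 is true.
  22. (¬p2 ∨ ¬p4 ∨ ¬p10) — ¬p4 is true.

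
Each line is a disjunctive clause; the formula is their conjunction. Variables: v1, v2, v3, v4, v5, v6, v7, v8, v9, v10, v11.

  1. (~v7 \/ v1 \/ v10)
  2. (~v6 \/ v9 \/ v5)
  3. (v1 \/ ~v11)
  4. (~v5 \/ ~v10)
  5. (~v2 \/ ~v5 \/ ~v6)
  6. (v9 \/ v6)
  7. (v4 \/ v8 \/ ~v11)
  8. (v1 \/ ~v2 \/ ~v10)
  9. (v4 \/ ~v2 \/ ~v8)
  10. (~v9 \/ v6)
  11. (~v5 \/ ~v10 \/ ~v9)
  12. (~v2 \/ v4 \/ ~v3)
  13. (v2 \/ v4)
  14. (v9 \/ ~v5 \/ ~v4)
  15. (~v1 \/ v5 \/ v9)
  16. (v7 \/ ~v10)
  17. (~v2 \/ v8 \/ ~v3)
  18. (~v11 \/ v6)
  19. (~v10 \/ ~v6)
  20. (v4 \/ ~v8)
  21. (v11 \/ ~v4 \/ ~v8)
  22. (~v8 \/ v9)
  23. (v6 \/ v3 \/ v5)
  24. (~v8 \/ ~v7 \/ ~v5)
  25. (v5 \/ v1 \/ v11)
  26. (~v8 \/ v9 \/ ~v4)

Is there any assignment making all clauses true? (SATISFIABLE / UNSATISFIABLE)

SATISFIABLE

Branch on v1: take v1 = True.
Branch on v2: take v2 = True.
The remaining clauses are satisfied by v3 = False, v4 = False, v5 = False, v6 = True, v7 = True, v8 = False, v9 = True, v10 = False, v11 = False.
So v1=T, v2=T, v3=F, v4=F, v5=F, v6=T, v7=T, v8=F, v9=T, v10=F, v11=F is a satisfying assignment.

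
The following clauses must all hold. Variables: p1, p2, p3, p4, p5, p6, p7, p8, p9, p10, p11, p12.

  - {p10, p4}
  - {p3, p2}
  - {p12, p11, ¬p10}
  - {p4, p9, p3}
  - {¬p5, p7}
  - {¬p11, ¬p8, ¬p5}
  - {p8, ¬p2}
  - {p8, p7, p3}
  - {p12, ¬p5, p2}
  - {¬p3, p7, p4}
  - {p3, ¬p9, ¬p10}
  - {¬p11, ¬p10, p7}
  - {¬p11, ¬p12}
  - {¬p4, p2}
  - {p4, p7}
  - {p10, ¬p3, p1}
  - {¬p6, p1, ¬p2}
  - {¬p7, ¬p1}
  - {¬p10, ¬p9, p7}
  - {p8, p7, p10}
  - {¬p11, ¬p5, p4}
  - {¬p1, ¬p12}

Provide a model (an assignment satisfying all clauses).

p1=False, p2=False, p3=True, p4=False, p5=True, p6=True, p7=True, p8=False, p9=False, p10=True, p11=False, p12=True

Try p1 = False.
For the remaining variables, p2 = False, p3 = True, p4 = False, p5 = True, p6 = True, p7 = True, p8 = False, p9 = False, p10 = True, p11 = False, p12 = True works.
Check each clause:
  1. {p4, p10} — p10 is true.
  2. {p3, p2} — p3 is true.
  3. {¬p10, p12, p11} — p12 is true.
  4. {p4, p3, p9} — p3 is true.
  5. {p7, ¬p5} — p7 is true.
  6. {¬p11, ¬p5, ¬p8} — ¬p8 is true.
  7. {p8, ¬p2} — ¬p2 is true.
  8. {p7, p3, p8} — p3 is true.
  9. {p2, ¬p5, p12} — p12 is true.
  10. {p7, ¬p3, p4} — p7 is true.
  11. {¬p9, ¬p10, p3} — p3 is true.
  12. {¬p10, ¬p11, p7} — ¬p11 is true.
  13. {¬p12, ¬p11} — ¬p11 is true.
  14. {p2, ¬p4} — ¬p4 is true.
  15. {p7, p4} — p7 is true.
  16. {¬p3, p1, p10} — p10 is true.
  17. {p1, ¬p2, ¬p6} — ¬p2 is true.
  18. {¬p1, ¬p7} — ¬p1 is true.
  19. {¬p9, ¬p10, p7} — p7 is true.
  20. {p8, p10, p7} — p10 is true.
  21. {¬p5, ¬p11, p4} — ¬p11 is true.
  22. {¬p1, ¬p12} — ¬p1 is true.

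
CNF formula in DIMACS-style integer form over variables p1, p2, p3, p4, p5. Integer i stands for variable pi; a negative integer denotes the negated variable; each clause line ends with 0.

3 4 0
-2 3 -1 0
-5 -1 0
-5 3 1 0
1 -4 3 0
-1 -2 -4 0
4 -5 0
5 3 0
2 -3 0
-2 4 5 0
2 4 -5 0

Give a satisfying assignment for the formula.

p1 = False, p2 = True, p3 = True, p4 = True, p5 = False

Check each clause:
  1. (p4 | p3) — p3 is true.
  2. (~p1 | p3 | ~p2) — p3 is true.
  3. (~p5 | ~p1) — ~p5 is true.
  4. (p3 | p1 | ~p5) — p3 is true.
  5. (p1 | ~p4 | p3) — p3 is true.
  6. (~p1 | ~p4 | ~p2) — ~p1 is true.
  7. (~p5 | p4) — ~p5 is true.
  8. (p3 | p5) — p3 is true.
  9. (~p3 | p2) — p2 is true.
  10. (p4 | ~p2 | p5) — p4 is true.
  11. (p2 | p4 | ~p5) — p2 is true.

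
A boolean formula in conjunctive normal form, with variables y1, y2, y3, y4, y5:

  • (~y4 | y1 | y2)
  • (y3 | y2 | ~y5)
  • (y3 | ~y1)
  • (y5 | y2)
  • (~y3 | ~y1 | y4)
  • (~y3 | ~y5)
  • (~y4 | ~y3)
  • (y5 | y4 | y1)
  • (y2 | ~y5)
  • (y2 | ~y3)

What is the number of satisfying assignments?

3

The models are:
  y1=F y2=T y3=F y4=F y5=T
  y1=F y2=T y3=F y4=T y5=F
  y1=F y2=T y3=F y4=T y5=T
That's 3 in total.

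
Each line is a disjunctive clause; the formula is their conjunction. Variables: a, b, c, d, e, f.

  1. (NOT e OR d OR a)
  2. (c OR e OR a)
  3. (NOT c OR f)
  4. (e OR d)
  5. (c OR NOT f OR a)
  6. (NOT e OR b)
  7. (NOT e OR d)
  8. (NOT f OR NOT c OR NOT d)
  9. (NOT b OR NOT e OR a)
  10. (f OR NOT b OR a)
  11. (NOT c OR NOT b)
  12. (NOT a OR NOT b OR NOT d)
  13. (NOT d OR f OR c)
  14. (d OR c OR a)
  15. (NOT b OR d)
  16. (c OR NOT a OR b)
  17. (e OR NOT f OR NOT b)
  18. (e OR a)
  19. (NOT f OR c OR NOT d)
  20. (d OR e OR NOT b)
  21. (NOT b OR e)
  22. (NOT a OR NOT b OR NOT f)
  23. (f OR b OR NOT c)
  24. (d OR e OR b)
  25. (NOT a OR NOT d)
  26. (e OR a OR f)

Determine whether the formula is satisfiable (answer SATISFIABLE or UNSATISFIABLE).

UNSATISFIABLE

b = True:
  propagation gives c=False, d=True, a=False, e=True; an empty clause results — contradiction.
b = False:
  propagation gives e=False, d=True, a=True; an empty clause results — contradiction.
Every branch closes, so no satisfying assignment exists.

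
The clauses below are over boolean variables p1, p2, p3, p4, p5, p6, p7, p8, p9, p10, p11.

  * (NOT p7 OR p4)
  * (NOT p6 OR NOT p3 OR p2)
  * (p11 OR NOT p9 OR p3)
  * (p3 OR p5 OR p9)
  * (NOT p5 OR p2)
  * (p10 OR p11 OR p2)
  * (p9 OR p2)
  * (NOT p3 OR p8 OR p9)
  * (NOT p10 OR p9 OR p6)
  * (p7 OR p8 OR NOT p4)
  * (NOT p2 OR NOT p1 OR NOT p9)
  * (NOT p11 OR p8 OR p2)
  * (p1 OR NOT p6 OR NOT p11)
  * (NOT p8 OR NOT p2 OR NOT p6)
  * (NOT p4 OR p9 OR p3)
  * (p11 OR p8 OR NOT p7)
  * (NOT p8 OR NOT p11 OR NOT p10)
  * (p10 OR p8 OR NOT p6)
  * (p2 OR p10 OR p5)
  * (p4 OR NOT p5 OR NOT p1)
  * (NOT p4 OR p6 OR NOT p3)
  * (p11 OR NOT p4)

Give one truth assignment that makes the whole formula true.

p1 = F, p2 = T, p3 = T, p4 = F, p5 = F, p6 = F, p7 = F, p8 = T, p9 = F, p10 = F, p11 = T

Check each clause:
  1. (NOT p7 OR p4) — NOT p7 is true.
  2. (NOT p6 OR p2 OR NOT p3) — NOT p6 is true.
  3. (p3 OR p11 OR NOT p9) — p11 is true.
  4. (p9 OR p3 OR p5) — p3 is true.
  5. (NOT p5 OR p2) — p2 is true.
  6. (p2 OR p11 OR p10) — p11 is true.
  7. (p2 OR p9) — p2 is true.
  8. (NOT p3 OR p8 OR p9) — p8 is true.
  9. (p9 OR NOT p10 OR p6) — NOT p10 is true.
  10. (NOT p4 OR p8 OR p7) — p8 is true.
  11. (NOT p9 OR NOT p2 OR NOT p1) — NOT p1 is true.
  12. (NOT p11 OR p8 OR p2) — p8 is true.
  13. (p1 OR NOT p11 OR NOT p6) — NOT p6 is true.
  14. (NOT p8 OR NOT p6 OR NOT p2) — NOT p6 is true.
  15. (p9 OR NOT p4 OR p3) — p3 is true.
  16. (NOT p7 OR p8 OR p11) — p8 is true.
  17. (NOT p8 OR NOT p11 OR NOT p10) — NOT p10 is true.
  18. (p8 OR p10 OR NOT p6) — p8 is true.
  19. (p10 OR p5 OR p2) — p2 is true.
  20. (p4 OR NOT p1 OR NOT p5) — NOT p5 is true.
  21. (NOT p4 OR NOT p3 OR p6) — NOT p4 is true.
  22. (NOT p4 OR p11) — p11 is true.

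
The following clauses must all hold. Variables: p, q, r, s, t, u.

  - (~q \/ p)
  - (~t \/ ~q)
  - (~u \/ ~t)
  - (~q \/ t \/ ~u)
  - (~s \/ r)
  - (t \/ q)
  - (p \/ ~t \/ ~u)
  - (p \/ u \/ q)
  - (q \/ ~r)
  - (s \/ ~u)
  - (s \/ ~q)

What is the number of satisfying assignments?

2

The models are:
  p=1 q=0 r=0 s=0 t=1 u=0
  p=1 q=1 r=1 s=1 t=0 u=0
That's 2 in total.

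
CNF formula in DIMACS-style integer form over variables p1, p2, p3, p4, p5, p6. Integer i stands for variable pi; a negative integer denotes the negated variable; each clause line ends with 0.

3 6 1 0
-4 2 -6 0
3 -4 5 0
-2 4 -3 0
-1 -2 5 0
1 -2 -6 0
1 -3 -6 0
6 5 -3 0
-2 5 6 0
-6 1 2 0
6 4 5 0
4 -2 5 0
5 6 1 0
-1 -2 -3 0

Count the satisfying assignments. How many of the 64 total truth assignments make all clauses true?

15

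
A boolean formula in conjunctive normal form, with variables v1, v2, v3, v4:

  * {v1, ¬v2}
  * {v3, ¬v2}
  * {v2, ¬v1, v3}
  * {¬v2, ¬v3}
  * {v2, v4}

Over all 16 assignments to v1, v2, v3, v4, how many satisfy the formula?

Satisfying assignments:
  v1=0 v2=0 v3=0 v4=1
  v1=0 v2=0 v3=1 v4=1
  v1=1 v2=0 v3=1 v4=1
Count: 3.

3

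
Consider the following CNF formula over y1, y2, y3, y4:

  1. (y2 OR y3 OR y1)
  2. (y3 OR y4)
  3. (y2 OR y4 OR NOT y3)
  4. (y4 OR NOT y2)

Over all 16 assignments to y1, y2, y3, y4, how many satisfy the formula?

7

The models are:
  y1=0 y2=0 y3=1 y4=1
  y1=0 y2=1 y3=0 y4=1
  y1=0 y2=1 y3=1 y4=1
  y1=1 y2=0 y3=0 y4=1
  y1=1 y2=0 y3=1 y4=1
  y1=1 y2=1 y3=0 y4=1
  y1=1 y2=1 y3=1 y4=1
That's 7 in total.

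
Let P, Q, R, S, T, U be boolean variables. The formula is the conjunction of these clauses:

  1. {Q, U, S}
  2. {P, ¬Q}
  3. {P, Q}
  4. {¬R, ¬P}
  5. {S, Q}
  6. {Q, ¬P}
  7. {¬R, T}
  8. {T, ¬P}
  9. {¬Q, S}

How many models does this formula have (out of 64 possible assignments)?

Satisfying assignments:
  P=1 Q=1 R=0 S=1 T=1 U=0
  P=1 Q=1 R=0 S=1 T=1 U=1
Count: 2.

2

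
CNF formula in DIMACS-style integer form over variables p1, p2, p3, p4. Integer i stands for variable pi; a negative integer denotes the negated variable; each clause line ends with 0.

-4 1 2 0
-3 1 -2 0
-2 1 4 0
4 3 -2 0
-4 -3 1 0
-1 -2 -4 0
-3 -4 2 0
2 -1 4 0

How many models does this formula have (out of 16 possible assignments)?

The models are:
  p1=F p2=F p3=F p4=F
  p1=F p2=F p3=T p4=F
  p1=F p2=T p3=F p4=T
  p1=T p2=F p3=F p4=T
  p1=T p2=T p3=T p4=F
Count: 5.

5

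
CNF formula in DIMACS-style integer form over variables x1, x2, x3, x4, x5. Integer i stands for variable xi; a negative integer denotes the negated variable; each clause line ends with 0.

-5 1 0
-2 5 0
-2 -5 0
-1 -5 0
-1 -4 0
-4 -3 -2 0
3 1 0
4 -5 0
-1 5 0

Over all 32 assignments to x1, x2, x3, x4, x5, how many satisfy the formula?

The models are:
  x1=F x2=F x3=T x4=F x5=F
  x1=F x2=F x3=T x4=T x5=F
Count: 2.

2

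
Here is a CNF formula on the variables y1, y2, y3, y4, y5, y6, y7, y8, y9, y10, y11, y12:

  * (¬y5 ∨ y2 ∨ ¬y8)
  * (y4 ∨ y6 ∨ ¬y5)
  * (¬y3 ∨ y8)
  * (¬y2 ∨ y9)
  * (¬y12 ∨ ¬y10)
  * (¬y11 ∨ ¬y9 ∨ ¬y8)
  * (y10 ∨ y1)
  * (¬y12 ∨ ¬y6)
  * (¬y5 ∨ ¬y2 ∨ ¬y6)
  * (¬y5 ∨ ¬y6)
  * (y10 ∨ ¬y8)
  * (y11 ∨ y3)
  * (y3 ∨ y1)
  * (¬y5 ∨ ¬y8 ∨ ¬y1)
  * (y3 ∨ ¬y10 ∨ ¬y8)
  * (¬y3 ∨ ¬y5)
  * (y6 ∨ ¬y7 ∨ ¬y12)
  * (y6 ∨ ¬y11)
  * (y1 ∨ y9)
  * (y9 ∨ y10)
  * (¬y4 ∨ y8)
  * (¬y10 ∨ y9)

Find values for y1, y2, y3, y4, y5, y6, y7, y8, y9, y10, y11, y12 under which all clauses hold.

y1=1, y2=1, y3=1, y4=0, y5=0, y6=0, y7=1, y8=1, y9=1, y10=1, y11=0, y12=0

Pure literal: y5 appears only negated; assign y5 = False.
y12 occurs only negated in the remaining clauses — set y12 = False.
Try y1 = True.
Set y2 = True and propagate.
  then y9 is forced to True.
Try y3 = True.
  then y8 is forced to True.
  then y11 is forced to False.
  then y10 is forced to True.
y4, y6, y7 are now unconstrained; take y4 = False, y6 = False, y7 = True.
Every clause has at least one true literal under this assignment.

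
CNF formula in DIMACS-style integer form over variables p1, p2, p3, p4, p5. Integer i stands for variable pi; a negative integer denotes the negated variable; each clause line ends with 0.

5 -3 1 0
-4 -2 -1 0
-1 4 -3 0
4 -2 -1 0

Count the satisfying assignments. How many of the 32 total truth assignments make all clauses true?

18

Case analysis on p1 and p4:
  p1=T, p4=T: remaining (p2,p3,p5) ∈ {(F,F,F); (F,F,T); (F,T,F); (F,T,T)} — 4.
  p1=T, p4=F: remaining (p2,p3,p5) ∈ {(F,F,F); (F,F,T)} — 2.
  p1=F, p4=T: p2 free; 3 ways for (p3,p5) × 2^1 = 6.
  p1=F, p4=F: p2 free; 3 ways for (p3,p5) × 2^1 = 6.
Total: 4 + 2 + 6 + 6 = 18.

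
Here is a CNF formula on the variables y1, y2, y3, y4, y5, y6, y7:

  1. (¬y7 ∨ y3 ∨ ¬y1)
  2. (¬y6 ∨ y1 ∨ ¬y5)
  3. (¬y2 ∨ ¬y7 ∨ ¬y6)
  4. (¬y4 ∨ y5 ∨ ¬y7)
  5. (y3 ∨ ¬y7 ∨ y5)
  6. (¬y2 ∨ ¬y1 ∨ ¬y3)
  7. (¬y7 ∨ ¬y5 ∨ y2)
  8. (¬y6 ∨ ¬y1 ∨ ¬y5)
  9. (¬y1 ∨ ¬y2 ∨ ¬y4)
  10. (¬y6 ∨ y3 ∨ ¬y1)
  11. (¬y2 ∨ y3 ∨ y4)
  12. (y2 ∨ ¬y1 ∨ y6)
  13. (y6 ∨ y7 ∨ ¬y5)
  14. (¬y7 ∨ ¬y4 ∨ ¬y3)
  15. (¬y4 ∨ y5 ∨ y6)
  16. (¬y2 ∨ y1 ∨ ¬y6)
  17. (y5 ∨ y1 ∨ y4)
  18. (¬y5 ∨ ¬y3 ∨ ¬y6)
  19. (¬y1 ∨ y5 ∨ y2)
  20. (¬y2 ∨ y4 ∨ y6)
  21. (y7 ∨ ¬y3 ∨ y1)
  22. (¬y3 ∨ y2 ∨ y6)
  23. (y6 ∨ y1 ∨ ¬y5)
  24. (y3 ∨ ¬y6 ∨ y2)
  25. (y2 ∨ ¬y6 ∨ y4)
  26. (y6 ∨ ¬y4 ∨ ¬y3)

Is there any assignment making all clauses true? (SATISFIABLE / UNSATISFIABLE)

UNSATISFIABLE

y6 = True:
  y1 = True:
    propagation gives y5=False, y3=True, y2=False; an empty clause results — contradiction.
  y1 = False:
    propagation gives y5=False, y2=False, y4=True, y7=False; an empty clause results — contradiction.
y6 = False:
  y1 = True:
    propagation gives y2=True, y3=False, y7=False, y4=False; an empty clause results — contradiction.
  y1 = False:
    propagation gives y5=False, y4=False; an empty clause results — contradiction.
Every branch closes, so no satisfying assignment exists.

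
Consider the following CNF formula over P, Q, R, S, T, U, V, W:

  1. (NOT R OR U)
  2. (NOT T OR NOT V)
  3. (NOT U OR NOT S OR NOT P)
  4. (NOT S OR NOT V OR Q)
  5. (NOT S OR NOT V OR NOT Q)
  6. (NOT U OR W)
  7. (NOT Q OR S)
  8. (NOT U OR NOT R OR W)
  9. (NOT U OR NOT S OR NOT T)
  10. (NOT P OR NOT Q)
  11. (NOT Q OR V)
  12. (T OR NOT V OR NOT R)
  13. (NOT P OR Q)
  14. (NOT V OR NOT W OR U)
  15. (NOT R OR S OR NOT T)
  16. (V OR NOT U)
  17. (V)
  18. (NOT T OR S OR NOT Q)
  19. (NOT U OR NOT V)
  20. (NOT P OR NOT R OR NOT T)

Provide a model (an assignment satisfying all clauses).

(V) is a unit clause, so V = True.
The clause (NOT T) is unit: T must be False.
(NOT R) is a unit clause, so R = False.
The clause (NOT U) is unit: U must be False.
The clause (NOT W) is unit: W must be False.
Pure literal: P appears only negated; assign P = False.
Branch on Q: take Q = False.
  then S is forced to False.

P=F  Q=F  R=F  S=F  T=F  U=F  V=T  W=F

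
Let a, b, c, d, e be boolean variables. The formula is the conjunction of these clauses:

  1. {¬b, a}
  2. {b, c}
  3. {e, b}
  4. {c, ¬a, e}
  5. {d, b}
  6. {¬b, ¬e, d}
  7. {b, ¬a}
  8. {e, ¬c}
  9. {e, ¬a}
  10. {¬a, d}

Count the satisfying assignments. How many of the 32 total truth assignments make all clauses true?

3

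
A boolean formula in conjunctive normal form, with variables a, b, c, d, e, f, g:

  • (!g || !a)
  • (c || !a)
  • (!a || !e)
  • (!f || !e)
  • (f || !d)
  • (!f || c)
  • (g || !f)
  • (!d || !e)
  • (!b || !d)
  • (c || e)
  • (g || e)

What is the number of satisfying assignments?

Split on e, then f.
  e=T, f=T: a clause becomes empty — 0.
  e=T, f=F: forces a=F; d=F; b, c, g free → 2^3 = 8.
  e=F, f=T: remaining (a,b,c,d,g) ∈ {(F,F,T,F,T); (F,F,T,T,T); (F,T,T,F,T)} — 3.
  e=F, f=F: remaining (a,b,c,d,g) ∈ {(F,F,T,F,T); (F,T,T,F,T)} — 2.
Total: 0 + 8 + 3 + 2 = 13.

13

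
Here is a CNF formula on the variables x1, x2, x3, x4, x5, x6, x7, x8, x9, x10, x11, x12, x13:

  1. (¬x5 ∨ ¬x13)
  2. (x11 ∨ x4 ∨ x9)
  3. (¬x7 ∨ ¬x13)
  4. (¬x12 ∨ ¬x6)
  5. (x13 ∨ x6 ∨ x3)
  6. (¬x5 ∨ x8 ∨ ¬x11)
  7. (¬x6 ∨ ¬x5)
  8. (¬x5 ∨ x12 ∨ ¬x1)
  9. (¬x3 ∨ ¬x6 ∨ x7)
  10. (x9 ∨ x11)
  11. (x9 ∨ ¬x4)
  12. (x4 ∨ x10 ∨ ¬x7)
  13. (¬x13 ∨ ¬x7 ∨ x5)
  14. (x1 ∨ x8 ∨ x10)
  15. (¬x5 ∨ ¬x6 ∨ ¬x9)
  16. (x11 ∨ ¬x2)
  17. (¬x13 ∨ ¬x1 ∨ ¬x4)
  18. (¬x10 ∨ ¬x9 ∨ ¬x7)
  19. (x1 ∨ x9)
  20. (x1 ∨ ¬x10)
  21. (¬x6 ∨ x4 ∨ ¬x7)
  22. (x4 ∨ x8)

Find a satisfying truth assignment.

x1=F, x2=F, x3=T, x4=T, x5=T, x6=F, x7=T, x8=T, x9=T, x10=F, x11=T, x12=T, x13=F

Check each clause:
  1. (¬x13 ∨ ¬x5) — ¬x13 is true.
  2. (x4 ∨ x11 ∨ x9) — x9 is true.
  3. (¬x13 ∨ ¬x7) — ¬x13 is true.
  4. (¬x12 ∨ ¬x6) — ¬x6 is true.
  5. (x13 ∨ x6 ∨ x3) — x3 is true.
  6. (x8 ∨ ¬x11 ∨ ¬x5) — x8 is true.
  7. (¬x5 ∨ ¬x6) — ¬x6 is true.
  8. (¬x5 ∨ ¬x1 ∨ x12) — x12 is true.
  9. (¬x6 ∨ x7 ∨ ¬x3) — ¬x6 is true.
  10. (x9 ∨ x11) — x9 is true.
  11. (x9 ∨ ¬x4) — x9 is true.
  12. (x10 ∨ x4 ∨ ¬x7) — x4 is true.
  13. (¬x13 ∨ x5 ∨ ¬x7) — ¬x13 is true.
  14. (x1 ∨ x8 ∨ x10) — x8 is true.
  15. (¬x5 ∨ ¬x6 ∨ ¬x9) — ¬x6 is true.
  16. (¬x2 ∨ x11) — x11 is true.
  17. (¬x13 ∨ ¬x1 ∨ ¬x4) — ¬x13 is true.
  18. (¬x9 ∨ ¬x10 ∨ ¬x7) — ¬x10 is true.
  19. (x9 ∨ x1) — x9 is true.
  20. (x1 ∨ ¬x10) — ¬x10 is true.
  21. (¬x7 ∨ ¬x6 ∨ x4) — ¬x6 is true.
  22. (x8 ∨ x4) — x8 is true.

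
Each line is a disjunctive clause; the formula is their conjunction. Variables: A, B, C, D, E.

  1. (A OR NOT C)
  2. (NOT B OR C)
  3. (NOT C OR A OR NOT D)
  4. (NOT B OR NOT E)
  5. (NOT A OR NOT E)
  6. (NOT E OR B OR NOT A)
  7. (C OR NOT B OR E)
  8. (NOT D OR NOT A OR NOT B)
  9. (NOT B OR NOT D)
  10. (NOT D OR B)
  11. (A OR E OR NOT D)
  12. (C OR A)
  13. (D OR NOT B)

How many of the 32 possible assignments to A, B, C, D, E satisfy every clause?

Satisfying assignments:
  A=1 B=0 C=0 D=0 E=0
  A=1 B=0 C=1 D=0 E=0
Count: 2.

2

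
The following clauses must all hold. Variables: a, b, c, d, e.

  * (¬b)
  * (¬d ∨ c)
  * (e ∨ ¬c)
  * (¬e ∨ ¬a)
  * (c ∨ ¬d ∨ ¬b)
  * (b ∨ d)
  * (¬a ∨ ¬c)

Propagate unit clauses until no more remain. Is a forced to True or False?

(¬b) is a unit clause: b = False.
From (b ∨ d) and b = False: d = True.
(¬d ∨ c) with d = True leaves only c, so c = True.
From (¬c ∨ e) and c = True: e = True.
(¬e ∨ ¬a): since e = True, the clause reduces to (¬a). a = False.

False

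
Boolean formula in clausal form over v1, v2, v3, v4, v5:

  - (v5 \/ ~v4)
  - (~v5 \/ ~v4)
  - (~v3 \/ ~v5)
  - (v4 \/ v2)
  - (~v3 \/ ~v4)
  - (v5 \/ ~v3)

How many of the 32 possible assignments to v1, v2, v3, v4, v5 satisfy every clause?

The models are:
  v1=F v2=T v3=F v4=F v5=F
  v1=F v2=T v3=F v4=F v5=T
  v1=T v2=T v3=F v4=F v5=F
  v1=T v2=T v3=F v4=F v5=T
Count: 4.

4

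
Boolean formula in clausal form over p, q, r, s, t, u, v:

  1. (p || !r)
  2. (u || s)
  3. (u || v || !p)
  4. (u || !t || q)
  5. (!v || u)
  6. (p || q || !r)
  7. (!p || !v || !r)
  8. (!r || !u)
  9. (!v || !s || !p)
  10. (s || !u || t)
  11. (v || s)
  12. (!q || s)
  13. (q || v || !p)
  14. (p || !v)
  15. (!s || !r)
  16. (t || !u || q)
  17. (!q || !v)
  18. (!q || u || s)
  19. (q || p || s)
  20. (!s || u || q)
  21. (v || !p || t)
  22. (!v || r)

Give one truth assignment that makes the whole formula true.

p = F, q = T, r = F, s = T, t = F, u = T, v = F

Check each clause:
  1. (p || !r) — !r is true.
  2. (u || s) — s is true.
  3. (!p || u || v) — !p is true.
  4. (q || u || !t) — q is true.
  5. (!v || u) — !v is true.
  6. (!r || q || p) — q is true.
  7. (!p || !r || !v) — !v is true.
  8. (!r || !u) — !r is true.
  9. (!v || !p || !s) — !v is true.
  10. (t || !u || s) — s is true.
  11. (s || v) — s is true.
  12. (s || !q) — s is true.
  13. (q || !p || v) — q is true.
  14. (!v || p) — !v is true.
  15. (!r || !s) — !r is true.
  16. (q || t || !u) — q is true.
  17. (!v || !q) — !v is true.
  18. (!q || s || u) — s is true.
  19. (p || q || s) — q is true.
  20. (q || u || !s) — q is true.
  21. (t || v || !p) — !p is true.
  22. (r || !v) — !v is true.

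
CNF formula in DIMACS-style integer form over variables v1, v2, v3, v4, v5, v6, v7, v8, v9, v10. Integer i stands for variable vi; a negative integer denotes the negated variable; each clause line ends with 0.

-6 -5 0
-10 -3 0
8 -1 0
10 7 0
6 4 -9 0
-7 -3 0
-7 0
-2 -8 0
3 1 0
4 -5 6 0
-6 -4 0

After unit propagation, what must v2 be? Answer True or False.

(~v7) stands alone — v7 = False.
From (v7 | v10) and v7 = False: v10 = True.
(~v10 | ~v3) with v10 = True leaves only ~v3, so v3 = False.
From (v3 | v1) and v3 = False: v1 = True.
(v8 | ~v1): since v1 = True, the clause reduces to (v8). v8 = True.
From (~v2 | ~v8) and v8 = True: v2 = False.

False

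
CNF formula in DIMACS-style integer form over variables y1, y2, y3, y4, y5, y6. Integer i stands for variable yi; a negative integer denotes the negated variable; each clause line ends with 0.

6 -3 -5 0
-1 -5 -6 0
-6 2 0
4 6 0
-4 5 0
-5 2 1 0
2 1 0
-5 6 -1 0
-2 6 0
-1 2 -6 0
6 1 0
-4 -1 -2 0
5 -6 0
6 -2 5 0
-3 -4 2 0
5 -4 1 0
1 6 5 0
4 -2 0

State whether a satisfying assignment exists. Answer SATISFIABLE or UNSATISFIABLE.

SATISFIABLE

Branch on y1: take y1 = False.
  then y2 is forced to True.
  then y6 is forced to True.
  then y5 is forced to True.
  then y4 is forced to True.
y3 is now unconstrained; take y3 = True.
So y1=0, y2=1, y3=1, y4=1, y5=1, y6=1 is a satisfying assignment.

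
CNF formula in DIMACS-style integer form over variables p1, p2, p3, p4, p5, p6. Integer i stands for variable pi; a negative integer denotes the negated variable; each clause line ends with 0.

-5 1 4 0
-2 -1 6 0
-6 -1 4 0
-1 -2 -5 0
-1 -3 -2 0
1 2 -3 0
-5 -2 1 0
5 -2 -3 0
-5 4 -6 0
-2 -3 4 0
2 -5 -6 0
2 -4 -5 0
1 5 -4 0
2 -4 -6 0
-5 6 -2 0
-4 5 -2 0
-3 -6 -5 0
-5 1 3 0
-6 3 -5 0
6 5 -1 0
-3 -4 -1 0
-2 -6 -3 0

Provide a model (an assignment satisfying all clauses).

Branch on p1: take p1 = True.
Set p2 = False and propagate.
Try p3 = False.
For the remaining variables, p4 = False, p5 = True, p6 = False works.

p1 = T  p2 = F  p3 = F  p4 = F  p5 = T  p6 = F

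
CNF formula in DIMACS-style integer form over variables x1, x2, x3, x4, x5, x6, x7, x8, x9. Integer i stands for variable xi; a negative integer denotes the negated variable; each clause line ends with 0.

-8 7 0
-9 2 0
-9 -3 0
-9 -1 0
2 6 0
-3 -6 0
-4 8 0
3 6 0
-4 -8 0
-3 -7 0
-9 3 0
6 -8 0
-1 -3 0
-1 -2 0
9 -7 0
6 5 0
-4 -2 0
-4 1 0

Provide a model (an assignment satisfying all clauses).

x4 occurs only negated in the remaining clauses — set x4 = False.
Pure literal: x5 appears only positively; assign x5 = True.
Set x1 = False and propagate.
Branch on x2: take x2 = True.
The remaining clauses are satisfied by x3 = True, x6 = False, x7 = False, x8 = False, x9 = False.

x1=0, x2=1, x3=1, x4=0, x5=1, x6=0, x7=0, x8=0, x9=0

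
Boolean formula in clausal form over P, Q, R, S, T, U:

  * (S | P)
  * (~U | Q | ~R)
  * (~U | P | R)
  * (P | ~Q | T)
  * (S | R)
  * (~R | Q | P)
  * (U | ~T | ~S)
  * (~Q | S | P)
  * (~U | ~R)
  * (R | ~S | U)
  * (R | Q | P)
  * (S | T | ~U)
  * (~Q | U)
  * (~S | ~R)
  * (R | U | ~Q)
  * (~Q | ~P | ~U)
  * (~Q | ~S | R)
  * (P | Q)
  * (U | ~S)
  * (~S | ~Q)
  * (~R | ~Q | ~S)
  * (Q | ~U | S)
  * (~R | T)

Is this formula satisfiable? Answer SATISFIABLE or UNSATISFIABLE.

SATISFIABLE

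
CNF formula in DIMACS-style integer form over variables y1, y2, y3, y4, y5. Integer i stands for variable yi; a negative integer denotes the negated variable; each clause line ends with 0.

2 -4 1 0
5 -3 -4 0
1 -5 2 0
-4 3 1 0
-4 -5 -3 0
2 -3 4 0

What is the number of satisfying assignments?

15

Split on y4, then y3.
  y4=1, y3=1: a clause becomes empty — 0.
  y4=1, y3=0: remaining (y1,y2,y5) ∈ {(1,0,0); (1,0,1); (1,1,0); (1,1,1)} — 4.
  y4=0, y3=1: remaining (y1,y2,y5) ∈ {(0,1,0); (0,1,1); (1,1,0); (1,1,1)} — 4.
  y4=0, y3=0: 7 of the 8 assignments to (y1,y2,y5) work.
Total: 0 + 4 + 4 + 7 = 15.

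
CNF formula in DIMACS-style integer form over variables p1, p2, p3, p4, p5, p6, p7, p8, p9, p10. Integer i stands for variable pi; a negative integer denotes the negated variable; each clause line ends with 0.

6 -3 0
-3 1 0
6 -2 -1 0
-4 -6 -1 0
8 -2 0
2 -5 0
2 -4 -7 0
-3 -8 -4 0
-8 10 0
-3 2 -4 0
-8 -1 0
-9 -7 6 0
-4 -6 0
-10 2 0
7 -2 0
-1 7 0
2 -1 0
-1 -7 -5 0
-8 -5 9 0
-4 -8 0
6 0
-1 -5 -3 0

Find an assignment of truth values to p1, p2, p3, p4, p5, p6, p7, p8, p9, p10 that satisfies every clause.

p1=F, p2=T, p3=F, p4=F, p5=F, p6=T, p7=T, p8=T, p9=T, p10=T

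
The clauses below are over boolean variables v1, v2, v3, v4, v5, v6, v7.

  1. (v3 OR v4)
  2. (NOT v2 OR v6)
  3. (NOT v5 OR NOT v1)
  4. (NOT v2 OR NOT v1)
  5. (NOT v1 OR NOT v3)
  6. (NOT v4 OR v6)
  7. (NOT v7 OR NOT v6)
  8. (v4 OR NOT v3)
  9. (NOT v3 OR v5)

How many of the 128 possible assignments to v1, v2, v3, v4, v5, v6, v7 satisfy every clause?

Satisfying assignments:
  v1=F v2=F v3=F v4=T v5=F v6=T v7=F
  v1=F v2=F v3=F v4=T v5=T v6=T v7=F
  v1=F v2=F v3=T v4=T v5=T v6=T v7=F
  v1=F v2=T v3=F v4=T v5=F v6=T v7=F
  v1=F v2=T v3=F v4=T v5=T v6=T v7=F
  v1=F v2=T v3=T v4=T v5=T v6=T v7=F
  v1=T v2=F v3=F v4=T v5=F v6=T v7=F
Count: 7.

7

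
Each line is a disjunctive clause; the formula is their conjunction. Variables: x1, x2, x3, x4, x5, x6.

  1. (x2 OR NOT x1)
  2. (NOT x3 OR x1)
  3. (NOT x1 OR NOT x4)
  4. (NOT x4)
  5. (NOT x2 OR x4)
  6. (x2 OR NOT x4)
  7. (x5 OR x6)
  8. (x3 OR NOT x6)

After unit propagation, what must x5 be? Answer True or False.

True

(NOT x4) stands alone — x4 = False.
In (x4 OR NOT x2), x4 is now false; NOT x2 must hold, so x2 = False.
(NOT x1 OR x2) with x2 = False leaves only NOT x1, so x1 = False.
(NOT x3 OR x1) with x1 = False leaves only NOT x3, so x3 = False.
In (NOT x6 OR x3), x3 is now false; NOT x6 must hold, so x6 = False.
(x6 OR x5): since x6 = False, the clause reduces to (x5). x5 = True.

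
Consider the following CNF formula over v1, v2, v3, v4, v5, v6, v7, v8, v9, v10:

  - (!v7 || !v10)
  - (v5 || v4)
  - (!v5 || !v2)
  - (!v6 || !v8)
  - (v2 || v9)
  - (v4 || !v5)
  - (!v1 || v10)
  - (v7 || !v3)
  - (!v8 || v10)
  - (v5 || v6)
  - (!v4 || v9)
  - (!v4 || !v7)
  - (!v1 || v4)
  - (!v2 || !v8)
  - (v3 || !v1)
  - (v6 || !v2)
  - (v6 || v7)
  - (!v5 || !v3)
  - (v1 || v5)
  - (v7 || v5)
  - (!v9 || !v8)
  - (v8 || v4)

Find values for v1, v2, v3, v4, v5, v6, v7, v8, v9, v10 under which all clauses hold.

v1=0  v2=0  v3=0  v4=1  v5=1  v6=1  v7=0  v8=0  v9=1  v10=0

Check each clause:
  1. (!v10 || !v7) — !v7 is true.
  2. (v5 || v4) — v4 is true.
  3. (!v2 || !v5) — !v2 is true.
  4. (!v8 || !v6) — !v8 is true.
  5. (v2 || v9) — v9 is true.
  6. (!v5 || v4) — v4 is true.
  7. (v10 || !v1) — !v1 is true.
  8. (v7 || !v3) — !v3 is true.
  9. (!v8 || v10) — !v8 is true.
  10. (v5 || v6) — v5 is true.
  11. (v9 || !v4) — v9 is true.
  12. (!v7 || !v4) — !v7 is true.
  13. (!v1 || v4) — v4 is true.
  14. (!v2 || !v8) — !v8 is true.
  15. (!v1 || v3) — !v1 is true.
  16. (!v2 || v6) — v6 is true.
  17. (v6 || v7) — v6 is true.
  18. (!v3 || !v5) — !v3 is true.
  19. (v5 || v1) — v5 is true.
  20. (v7 || v5) — v5 is true.
  21. (!v8 || !v9) — !v8 is true.
  22. (v8 || v4) — v4 is true.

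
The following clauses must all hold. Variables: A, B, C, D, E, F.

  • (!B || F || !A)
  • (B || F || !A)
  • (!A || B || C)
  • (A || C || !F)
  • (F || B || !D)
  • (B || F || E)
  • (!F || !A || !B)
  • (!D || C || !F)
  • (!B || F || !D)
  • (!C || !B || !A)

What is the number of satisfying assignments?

18

Split on B, then F.
  B=1, F=1: remaining (A,C,D,E) ∈ {(0,1,0,0); (0,1,0,1); (0,1,1,0); (0,1,1,1)} — 4.
  B=1, F=0: remaining (A,C,D,E) ∈ {(0,0,0,0); (0,0,0,1); (0,1,0,0); (0,1,0,1)} — 4.
  B=0, F=1: forces C=1; A, D, E free → 2^3 = 8.
  B=0, F=0: remaining (A,C,D,E) ∈ {(0,0,0,1); (0,1,0,1)} — 2.
Total: 4 + 4 + 8 + 2 = 18.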